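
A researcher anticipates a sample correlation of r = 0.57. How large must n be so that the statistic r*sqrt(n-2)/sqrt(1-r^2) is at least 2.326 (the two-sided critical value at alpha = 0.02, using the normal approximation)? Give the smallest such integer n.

14

r√(n−2)/√(1−r²) ≥ 2.326  ⇔  n−2 ≥ (2.326)²·(1−r²)/r²
(1−r²)/r² = (1−0.3249)/0.3249 = 2.0779
n ≥ 2 + 5.410276·2.0779 = 2 + 11.2420 = 13.2420
⌈13.2420⌉ = 14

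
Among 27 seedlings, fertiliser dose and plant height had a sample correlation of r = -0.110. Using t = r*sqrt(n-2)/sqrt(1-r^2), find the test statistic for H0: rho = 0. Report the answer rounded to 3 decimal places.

-0.553

1 − r² = 1 − 0.012100 = 0.987900;  √(1−r²) = 0.993932
√(n−2) = √25 = 5.000000
t = r·√(n−2)/√(1−r²) = -0.110 · 5.000000 / 0.993932 = -0.553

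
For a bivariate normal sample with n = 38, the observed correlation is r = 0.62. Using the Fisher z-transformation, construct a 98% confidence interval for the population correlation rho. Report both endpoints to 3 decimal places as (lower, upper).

Fisher z: z_r = atanh(r) = ½·ln((1+0.62)/(1−0.62)) = 0.725005
SE(z) = 1/√(n−3) = 1/√35 = 0.169031
98% ⇒ z* = 2.326; margin = 2.326·0.169031 = 0.393166
CI on z-scale: (0.331839, 1.118171)
Back-transform: tanh(0.331839) = 0.320172, tanh(1.118171) = 0.806932

(0.320, 0.807)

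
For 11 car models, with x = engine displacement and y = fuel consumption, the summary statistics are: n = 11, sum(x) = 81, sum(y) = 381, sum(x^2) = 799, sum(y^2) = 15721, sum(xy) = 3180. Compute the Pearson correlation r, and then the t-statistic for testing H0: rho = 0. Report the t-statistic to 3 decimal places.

S_xy = nΣxy − ΣxΣy = 11·3180 − 81·381 = 34980 − 30861 = 4119
S_xx = nΣx² − (Σx)² = 11·799 − 81² = 8789 − 6561 = 2228
S_yy = nΣy² − (Σy)² = 11·15721 − 381² = 172931 − 145161 = 27770
r = S_xy / √(S_xx·S_yy) = 4119 / √(2228·27770) = 4119 / √61871560 = 4119 / 7865.8477 = 0.5237
t = r·√(n−2)/√(1−r²) = 0.5237·√9 / √(1−0.274262) = 1.571100 / 0.851903 = 1.844

1.844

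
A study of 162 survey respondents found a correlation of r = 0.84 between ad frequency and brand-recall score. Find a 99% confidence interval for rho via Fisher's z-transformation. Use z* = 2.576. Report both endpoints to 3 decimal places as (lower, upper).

z_r = atanh(0.84) = 1.221174;  SE = 1/√(n−3) = 1/√159 = 0.079305
z-limits: 1.221174 ± 2.576·0.079305 = 1.221174 ± 0.204290 = [1.016884, 1.425464]
ρ-limits: (tanh 1.016884, tanh 1.425464) = (0.769, 0.891)

(0.769, 0.891)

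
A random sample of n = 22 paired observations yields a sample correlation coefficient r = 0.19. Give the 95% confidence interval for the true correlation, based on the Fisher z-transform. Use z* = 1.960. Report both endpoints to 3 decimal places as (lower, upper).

(-0.252, 0.566)

Fisher z: z_r = atanh(r) = ½·ln((1+0.19)/(1−0.19)) = 0.192337
SE(z) = 1/√(n−3) = 1/√19 = 0.229416
95% ⇒ z* = 1.960; margin = 1.960·0.229416 = 0.449655
CI on z-scale: (-0.257318, 0.641992)
Back-transform: tanh(-0.257318) = -0.251785, tanh(0.641992) = 0.566254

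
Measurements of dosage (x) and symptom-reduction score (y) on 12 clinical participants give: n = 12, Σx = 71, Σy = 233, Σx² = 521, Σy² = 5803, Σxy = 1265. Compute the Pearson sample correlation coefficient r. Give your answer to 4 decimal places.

-0.3162

Numerator: nΣxy − (Σx)(Σy) = 12·1265 − (71)(233) = -1363
Denominator: √[(nΣx²−(Σx)²)(nΣy²−(Σy)²)]
  nΣx²−(Σx)² = 12·521 − 5041 = 1211;  nΣy²−(Σy)² = 12·5803 − 54289 = 15347
  √(1211·15347) = √18585217 = 4311.0575
r = -1363 / 4311.0575 = -0.3162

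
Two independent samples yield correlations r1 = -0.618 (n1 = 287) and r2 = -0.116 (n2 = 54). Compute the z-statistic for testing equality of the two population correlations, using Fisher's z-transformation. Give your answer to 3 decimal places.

-3.980

z1 = atanh(-0.618) = -0.721763,  z2 = atanh(-0.116) = -0.116525
SE = √(1/(n1−3) + 1/(n2−3)) = √(1/284 + 1/51) = √(0.0035211 + 0.0196078) = √0.0231289 = 0.152082
z = (z1 − z2)/SE = (-0.721763 − (-0.116525)) / 0.152082 = -0.605238 / 0.152082 = -3.980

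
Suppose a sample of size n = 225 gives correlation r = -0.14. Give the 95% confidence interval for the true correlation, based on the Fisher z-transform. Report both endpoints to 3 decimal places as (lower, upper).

Fisher z: z_r = atanh(r) = ½·ln((1+(-0.14))/(1−(-0.14))) = -0.140926
SE(z) = 1/√(n−3) = 1/√222 = 0.067116
95% ⇒ z* = 1.960; margin = 1.960·0.067116 = 0.131547
CI on z-scale: (-0.272473, -0.009379)
Back-transform: tanh(-0.272473) = -0.265924, tanh(-0.009379) = -0.009379

(-0.266, -0.009)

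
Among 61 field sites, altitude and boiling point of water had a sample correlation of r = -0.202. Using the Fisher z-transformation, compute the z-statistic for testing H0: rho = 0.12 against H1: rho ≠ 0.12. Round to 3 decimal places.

z_r = atanh(-0.202) = -0.204817,  z_0 = atanh(0.12) = 0.120581
SE = 1/√(n−3) = 1/√58 = 0.131306
z = (z_r − z_0)/SE = (-0.204817 − 0.120581) / 0.131306 = -0.325398 / 0.131306 = -2.478

-2.478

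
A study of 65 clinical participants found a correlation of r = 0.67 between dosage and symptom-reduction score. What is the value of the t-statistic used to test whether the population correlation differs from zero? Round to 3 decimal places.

t = r·√(n−2) / √(1−r²) with r = 0.67, n = 65
  = 0.67·√63 / √(1 − 0.4489)
  = 0.67·7.937254 / 0.742361
  = 5.317960 / 0.742361 = 7.164

7.164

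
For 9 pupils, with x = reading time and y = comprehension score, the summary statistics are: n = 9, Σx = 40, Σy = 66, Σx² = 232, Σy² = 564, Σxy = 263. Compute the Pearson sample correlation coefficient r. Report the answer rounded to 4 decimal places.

-0.4606

Numerator: nΣxy − (Σx)(Σy) = 9·263 − (40)(66) = -273
Denominator: √[(nΣx²−(Σx)²)(nΣy²−(Σy)²)]
  nΣx²−(Σx)² = 9·232 − 1600 = 488;  nΣy²−(Σy)² = 9·564 − 4356 = 720
  √(488·720) = √351360 = 592.7563
r = -273 / 592.7563 = -0.4606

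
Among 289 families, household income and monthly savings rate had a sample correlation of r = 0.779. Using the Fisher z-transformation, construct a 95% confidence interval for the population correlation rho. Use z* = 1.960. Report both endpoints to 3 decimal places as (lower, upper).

(0.729, 0.821)

Fisher z: z_r = atanh(r) = ½·ln((1+0.779)/(1−0.779)) = 1.042822
SE(z) = 1/√(n−3) = 1/√286 = 0.059131
95% ⇒ z* = 1.960; margin = 1.960·0.059131 = 0.115897
CI on z-scale: (0.926925, 1.158719)
Back-transform: tanh(0.926925) = 0.729157, tanh(1.158719) = 0.820622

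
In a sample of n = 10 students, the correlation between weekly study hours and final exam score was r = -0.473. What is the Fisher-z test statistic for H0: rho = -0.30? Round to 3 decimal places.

Fisher z: atanh(-0.473) = -0.513928, atanh(-0.30) = -0.309520
z = (z_r − z_0)·√(n−3) = (-0.513928 − (-0.309520))·√7 = -0.204408 · 2.645751 = -0.541

-0.541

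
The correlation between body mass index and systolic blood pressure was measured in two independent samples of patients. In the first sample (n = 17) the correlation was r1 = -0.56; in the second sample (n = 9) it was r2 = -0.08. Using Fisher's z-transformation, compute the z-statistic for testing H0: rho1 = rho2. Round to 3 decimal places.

-1.133

z1 = atanh(-0.56) = -0.632833,  z2 = atanh(-0.08) = -0.080171
SE = √(1/(n1−3) + 1/(n2−3)) = √(1/14 + 1/6) = √(0.0714286 + 0.1666667) = √0.2380953 = 0.487950
z = (z1 − z2)/SE = (-0.632833 − (-0.080171)) / 0.487950 = -0.552662 / 0.487950 = -1.133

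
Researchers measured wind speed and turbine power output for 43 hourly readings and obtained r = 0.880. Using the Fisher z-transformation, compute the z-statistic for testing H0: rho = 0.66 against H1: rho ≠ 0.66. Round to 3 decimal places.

Fisher z: atanh(0.880) = 1.375768, atanh(0.66) = 0.792814
z = (z_r − z_0)·√(n−3) = (1.375768 − 0.792814)·√40 = 0.582954 · 6.324555 = 3.687

3.687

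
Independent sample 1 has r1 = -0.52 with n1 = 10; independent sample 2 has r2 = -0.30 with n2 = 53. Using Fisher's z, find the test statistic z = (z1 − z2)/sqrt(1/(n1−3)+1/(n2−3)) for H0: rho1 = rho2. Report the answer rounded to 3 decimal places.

z1 = atanh(-0.52) = -0.576340,  z2 = atanh(-0.30) = -0.309520
SE = √(1/(n1−3) + 1/(n2−3)) = √(1/7 + 1/50) = √(0.1428571 + 0.0200000) = √0.1628571 = 0.403556
z = (z1 − z2)/SE = (-0.576340 − (-0.309520)) / 0.403556 = -0.266820 / 0.403556 = -0.661

-0.661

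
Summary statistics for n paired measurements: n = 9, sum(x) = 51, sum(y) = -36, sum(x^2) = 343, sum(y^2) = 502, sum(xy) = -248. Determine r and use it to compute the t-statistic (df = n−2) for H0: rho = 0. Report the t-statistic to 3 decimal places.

S_xy = nΣxy − ΣxΣy = 9·(-248) − 51·(-36) = -2232 − (-1836) = -396
S_xx = nΣx² − (Σx)² = 9·343 − 51² = 3087 − 2601 = 486
S_yy = nΣy² − (Σy)² = 9·502 − (-36)² = 4518 − 1296 = 3222
r = S_xy / √(S_xx·S_yy) = -396 / √(486·3222) = -396 / √1565892 = -396 / 1251.3561 = -0.3165
t = r·√(n−2)/√(1−r²) = -0.3165·√7 / √(1−0.100172) = -0.837380 / 0.948593 = -0.883

-0.883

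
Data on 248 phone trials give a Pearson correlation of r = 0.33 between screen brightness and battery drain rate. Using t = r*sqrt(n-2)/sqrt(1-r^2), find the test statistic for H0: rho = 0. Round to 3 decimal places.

1 − r² = 1 − 0.1089 = 0.8911;  √(1−r²) = 0.943981
√(n−2) = √246 = 15.684387
t = r·√(n−2)/√(1−r²) = 0.33 · 15.684387 / 0.943981 = 5.483

5.483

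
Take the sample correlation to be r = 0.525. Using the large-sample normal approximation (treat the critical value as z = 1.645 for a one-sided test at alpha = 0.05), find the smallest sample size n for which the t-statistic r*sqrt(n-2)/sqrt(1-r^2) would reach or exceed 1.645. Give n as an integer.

10

Need r·√(n−2)/√(1−r²) ≥ 1.645
√(n−2) ≥ 1.645·√(1−0.275625) / 0.525 = 1.645·0.851102 / 0.525 = 2.6668
n−2 ≥ 7.1118  ⇒  n ≥ 9.1118
Smallest integer n = 10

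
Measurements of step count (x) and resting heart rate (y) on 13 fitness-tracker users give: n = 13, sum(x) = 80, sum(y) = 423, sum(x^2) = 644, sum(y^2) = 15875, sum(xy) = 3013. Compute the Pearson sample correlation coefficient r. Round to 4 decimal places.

Numerator: nΣxy − (Σx)(Σy) = 13·3013 − (80)(423) = 5329
Denominator: √[(nΣx²−(Σx)²)(nΣy²−(Σy)²)]
  nΣx²−(Σx)² = 13·644 − 6400 = 1972;  nΣy²−(Σy)² = 13·15875 − 178929 = 27446
  √(1972·27446) = √54123512 = 7356.8684
r = 5329 / 7356.8684 = 0.7244

0.7244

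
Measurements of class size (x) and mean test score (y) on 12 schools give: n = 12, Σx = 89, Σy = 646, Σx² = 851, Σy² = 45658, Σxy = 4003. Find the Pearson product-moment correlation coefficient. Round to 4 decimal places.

Numerator: nΣxy − (Σx)(Σy) = 12·4003 − (89)(646) = -9458
Denominator: √[(nΣx²−(Σx)²)(nΣy²−(Σy)²)]
  nΣx²−(Σx)² = 12·851 − 7921 = 2291;  nΣy²−(Σy)² = 12·45658 − 417316 = 130580
  √(2291·130580) = √299158780 = 17296.2071
r = -9458 / 17296.2071 = -0.5468

-0.5468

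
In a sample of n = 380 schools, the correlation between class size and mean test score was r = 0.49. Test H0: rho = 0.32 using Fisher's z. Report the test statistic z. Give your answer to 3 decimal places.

Fisher z: atanh(0.49) = 0.536060, atanh(0.32) = 0.331647
z = (z_r − z_0)·√(n−3) = (0.536060 − 0.331647)·√377 = 0.204413 · 19.416488 = 3.969

3.969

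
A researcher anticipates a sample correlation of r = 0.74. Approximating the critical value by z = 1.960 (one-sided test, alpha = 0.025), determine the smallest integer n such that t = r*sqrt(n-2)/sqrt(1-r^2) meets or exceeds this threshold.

Need r·√(n−2)/√(1−r²) ≥ 1.960
√(n−2) ≥ 1.960·√(1−0.5476) / 0.74 = 1.960·0.672607 / 0.74 = 1.7815
n−2 ≥ 3.1737  ⇒  n ≥ 5.1737
Smallest integer n = 6

6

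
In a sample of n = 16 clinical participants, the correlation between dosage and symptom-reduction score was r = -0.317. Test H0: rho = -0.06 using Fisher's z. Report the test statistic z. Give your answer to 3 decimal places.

z_r = atanh(-0.317) = -0.328308,  z_0 = atanh(-0.06) = -0.060072
SE = 1/√(n−3) = 1/√13 = 0.277350
z = (z_r − z_0)/SE = (-0.328308 − (-0.060072)) / 0.277350 = -0.268236 / 0.277350 = -0.967

-0.967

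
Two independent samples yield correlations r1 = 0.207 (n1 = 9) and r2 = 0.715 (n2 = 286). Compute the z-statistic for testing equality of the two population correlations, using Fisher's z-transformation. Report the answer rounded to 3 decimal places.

-1.666

Fisher z-transforms: z1 = atanh(0.207) = 0.210035, z2 = atanh(0.715) = 0.897340; difference d = -0.687305
Var(d) = 1/6 + 1/283 = 0.1666667 + 0.0035336 = 0.1702003
z = d/√Var(d) = -0.687305 / √0.1702003 = -0.687305 / 0.412553 = -1.666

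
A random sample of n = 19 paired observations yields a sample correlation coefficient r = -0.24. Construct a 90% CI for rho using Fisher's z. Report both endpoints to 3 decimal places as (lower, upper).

(-0.576, 0.165)

Fisher z: z_r = atanh(r) = ½·ln((1+(-0.24))/(1−(-0.24))) = -0.244774
SE(z) = 1/√(n−3) = 1/√16 = 0.250000
90% ⇒ z* = 1.645; margin = 1.645·0.250000 = 0.411250
CI on z-scale: (-0.656024, 0.166476)
Back-transform: tanh(-0.656024) = -0.575711, tanh(0.166476) = 0.164955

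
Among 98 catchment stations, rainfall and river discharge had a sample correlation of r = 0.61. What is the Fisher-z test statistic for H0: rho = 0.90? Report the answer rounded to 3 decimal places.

-7.440

Fisher z: atanh(0.61) = 0.708921, atanh(0.90) = 1.472219
z = (z_r − z_0)·√(n−3) = (0.708921 − 1.472219)·√95 = -0.763298 · 9.746794 = -7.440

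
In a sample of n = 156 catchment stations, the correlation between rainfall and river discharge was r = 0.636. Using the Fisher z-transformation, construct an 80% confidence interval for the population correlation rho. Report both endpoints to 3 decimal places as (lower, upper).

(0.570, 0.694)

z_r = atanh(0.636) = 0.751428;  SE = 1/√(n−3) = 1/√153 = 0.080845
z-limits: 0.751428 ± 1.282·0.080845 = 0.751428 ± 0.103643 = [0.647785, 0.855071]
ρ-limits: (tanh 0.647785, tanh 0.855071) = (0.570, 0.694)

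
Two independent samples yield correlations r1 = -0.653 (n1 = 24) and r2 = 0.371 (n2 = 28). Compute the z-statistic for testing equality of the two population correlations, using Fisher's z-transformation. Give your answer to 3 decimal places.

-3.953

Fisher z-transforms: z1 = atanh(-0.653) = -0.780511, z2 = atanh(0.371) = 0.389582; difference d = -1.170093
Var(d) = 1/21 + 1/25 = 0.0476190 + 0.0400000 = 0.0876190
z = d/√Var(d) = -1.170093 / √0.0876190 = -1.170093 / 0.296005 = -3.953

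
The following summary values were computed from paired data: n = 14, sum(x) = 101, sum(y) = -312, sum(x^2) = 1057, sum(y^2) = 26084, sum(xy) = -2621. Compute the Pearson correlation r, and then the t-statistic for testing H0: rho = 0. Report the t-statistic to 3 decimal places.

S_xy = nΣxy − ΣxΣy = 14·(-2621) − 101·(-312) = -36694 − (-31512) = -5182
S_xx = nΣx² − (Σx)² = 14·1057 − 101² = 14798 − 10201 = 4597
S_yy = nΣy² − (Σy)² = 14·26084 − (-312)² = 365176 − 97344 = 267832
r = S_xy / √(S_xx·S_yy) = -5182 / √(4597·267832) = -5182 / √1231223704 = -5182 / 35088.7974 = -0.1477
t = r·√(n−2)/√(1−r²) = -0.1477·√12 / √(1−0.021815) = -0.511648 / 0.989032 = -0.517

-0.517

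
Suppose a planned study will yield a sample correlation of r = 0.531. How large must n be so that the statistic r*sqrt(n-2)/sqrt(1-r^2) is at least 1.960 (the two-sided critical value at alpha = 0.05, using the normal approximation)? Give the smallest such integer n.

r√(n−2)/√(1−r²) ≥ 1.960  ⇔  n−2 ≥ (1.960)²·(1−r²)/r²
(1−r²)/r² = (1−0.281961)/0.281961 = 2.5466
n ≥ 2 + 3.8416·2.5466 = 2 + 9.7830 = 11.7830
⌈11.7830⌉ = 12

12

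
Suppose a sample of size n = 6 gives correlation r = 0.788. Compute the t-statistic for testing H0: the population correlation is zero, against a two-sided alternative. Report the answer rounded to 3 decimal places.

t = r·√(n−2) / √(1−r²) with r = 0.788, n = 6
  = 0.788·√4 / √(1 − 0.620944)
  = 0.788·2.000000 / 0.615675
  = 1.576000 / 0.615675 = 2.560

2.560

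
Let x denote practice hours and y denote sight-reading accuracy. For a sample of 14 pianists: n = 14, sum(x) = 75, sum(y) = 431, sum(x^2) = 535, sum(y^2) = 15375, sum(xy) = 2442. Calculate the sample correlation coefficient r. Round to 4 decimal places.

S_xy = nΣxy − ΣxΣy = 14·2442 − 75·431 = 34188 − 32325 = 1863
S_xx = nΣx² − (Σx)² = 14·535 − 75² = 7490 − 5625 = 1865
S_yy = nΣy² − (Σy)² = 14·15375 − 431² = 215250 − 185761 = 29489
r = S_xy / √(S_xx·S_yy) = 1863 / √(1865·29489) = 1863 / √54996985 = 1863 / 7415.9952 = 0.2512

0.2512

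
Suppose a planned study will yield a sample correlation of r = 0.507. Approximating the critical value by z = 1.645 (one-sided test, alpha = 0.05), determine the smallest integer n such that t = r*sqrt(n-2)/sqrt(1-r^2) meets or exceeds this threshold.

10

r√(n−2)/√(1−r²) ≥ 1.645  ⇔  n−2 ≥ (1.645)²·(1−r²)/r²
(1−r²)/r² = (1−0.257049)/0.257049 = 2.8903
n ≥ 2 + 2.706025·2.8903 = 2 + 7.8212 = 9.8212
⌈9.8212⌉ = 10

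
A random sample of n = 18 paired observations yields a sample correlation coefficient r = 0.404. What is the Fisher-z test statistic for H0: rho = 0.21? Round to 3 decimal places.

Fisher z: atanh(0.404) = 0.428420, atanh(0.21) = 0.213171
z = (z_r − z_0)·√(n−3) = (0.428420 − 0.213171)·√15 = 0.215249 · 3.872983 = 0.834

0.834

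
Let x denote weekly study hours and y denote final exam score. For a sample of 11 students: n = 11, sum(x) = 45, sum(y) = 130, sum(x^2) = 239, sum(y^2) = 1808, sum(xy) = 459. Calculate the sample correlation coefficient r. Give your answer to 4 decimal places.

-0.5962

Numerator: nΣxy − (Σx)(Σy) = 11·459 − (45)(130) = -801
Denominator: √[(nΣx²−(Σx)²)(nΣy²−(Σy)²)]
  nΣx²−(Σx)² = 11·239 − 2025 = 604;  nΣy²−(Σy)² = 11·1808 − 16900 = 2988
  √(604·2988) = √1804752 = 1343.4106
r = -801 / 1343.4106 = -0.5962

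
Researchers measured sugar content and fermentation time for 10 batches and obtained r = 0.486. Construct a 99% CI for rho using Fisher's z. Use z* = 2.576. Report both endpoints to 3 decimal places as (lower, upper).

(-0.416, 0.906)

z_r = atanh(0.486) = 0.530810;  SE = 1/√(n−3) = 1/√7 = 0.377964
z-limits: 0.530810 ± 2.576·0.377964 = 0.530810 ± 0.973635 = [-0.442825, 1.504445]
ρ-limits: (tanh -0.442825, tanh 1.504445) = (-0.416, 0.906)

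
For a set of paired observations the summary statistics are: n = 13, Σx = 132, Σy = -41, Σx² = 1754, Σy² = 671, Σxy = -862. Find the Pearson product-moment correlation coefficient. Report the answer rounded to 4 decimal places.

-0.9415

S_xy = nΣxy − ΣxΣy = 13·(-862) − 132·(-41) = -11206 − (-5412) = -5794
S_xx = nΣx² − (Σx)² = 13·1754 − 132² = 22802 − 17424 = 5378
S_yy = nΣy² − (Σy)² = 13·671 − (-41)² = 8723 − 1681 = 7042
r = S_xy / √(S_xx·S_yy) = -5794 / √(5378·7042) = -5794 / √37871876 = -5794 / 6154.0130 = -0.9415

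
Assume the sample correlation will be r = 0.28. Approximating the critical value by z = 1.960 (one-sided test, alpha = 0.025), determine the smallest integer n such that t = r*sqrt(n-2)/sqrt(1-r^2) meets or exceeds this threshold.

48

r√(n−2)/√(1−r²) ≥ 1.960  ⇔  n−2 ≥ (1.960)²·(1−r²)/r²
(1−r²)/r² = (1−0.0784)/0.0784 = 11.7551
n ≥ 2 + 3.8416·11.7551 = 2 + 45.1584 = 47.1584
⌈47.1584⌉ = 48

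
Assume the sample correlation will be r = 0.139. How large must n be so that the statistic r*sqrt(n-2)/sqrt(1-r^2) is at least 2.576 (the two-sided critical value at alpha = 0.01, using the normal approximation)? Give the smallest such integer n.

339

r√(n−2)/√(1−r²) ≥ 2.576  ⇔  n−2 ≥ (2.576)²·(1−r²)/r²
(1−r²)/r² = (1−0.019321)/0.019321 = 50.7572
n ≥ 2 + 6.635776·50.7572 = 2 + 336.8134 = 338.8134
⌈338.8134⌉ = 339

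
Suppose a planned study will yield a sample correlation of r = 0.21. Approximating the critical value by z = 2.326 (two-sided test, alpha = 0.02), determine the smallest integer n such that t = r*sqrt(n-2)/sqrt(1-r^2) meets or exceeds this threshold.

Need r·√(n−2)/√(1−r²) ≥ 2.326
√(n−2) ≥ 2.326·√(1−0.0441) / 0.21 = 2.326·0.977701 / 0.21 = 10.8292
n−2 ≥ 117.2716  ⇒  n ≥ 119.2716
Smallest integer n = 120

120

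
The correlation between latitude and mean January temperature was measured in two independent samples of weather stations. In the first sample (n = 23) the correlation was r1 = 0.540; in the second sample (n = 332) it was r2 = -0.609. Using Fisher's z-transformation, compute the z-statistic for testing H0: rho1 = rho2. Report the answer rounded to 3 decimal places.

5.695

Fisher z-transforms: z1 = atanh(0.540) = 0.604156, z2 = atanh(-0.609) = -0.707330; difference d = 1.311486
Var(d) = 1/20 + 1/329 = 0.0500000 + 0.0030395 = 0.0530395
z = d/√Var(d) = 1.311486 / √0.0530395 = 1.311486 / 0.230303 = 5.695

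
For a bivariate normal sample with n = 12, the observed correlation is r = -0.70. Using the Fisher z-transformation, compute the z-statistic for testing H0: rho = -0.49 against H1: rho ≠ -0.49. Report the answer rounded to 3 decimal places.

z_r = atanh(-0.70) = -0.867301,  z_0 = atanh(-0.49) = -0.536060
SE = 1/√(n−3) = 1/√9 = 0.333333
z = (z_r − z_0)/SE = (-0.867301 − (-0.536060)) / 0.333333 = -0.331241 / 0.333333 = -0.994

-0.994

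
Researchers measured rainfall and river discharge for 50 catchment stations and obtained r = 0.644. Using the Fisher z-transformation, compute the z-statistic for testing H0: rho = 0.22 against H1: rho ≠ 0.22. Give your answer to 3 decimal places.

3.711

z_r = atanh(0.644) = 0.764978,  z_0 = atanh(0.22) = 0.223656
SE = 1/√(n−3) = 1/√47 = 0.145865
z = (z_r − z_0)/SE = (0.764978 − 0.223656) / 0.145865 = 0.541322 / 0.145865 = 3.711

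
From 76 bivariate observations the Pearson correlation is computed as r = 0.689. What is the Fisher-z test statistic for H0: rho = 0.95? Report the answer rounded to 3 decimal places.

z_r = atanh(0.689) = 0.846050,  z_0 = atanh(0.95) = 1.831781
SE = 1/√(n−3) = 1/√73 = 0.117041
z = (z_r − z_0)/SE = (0.846050 − 1.831781) / 0.117041 = -0.985731 / 0.117041 = -8.422

-8.422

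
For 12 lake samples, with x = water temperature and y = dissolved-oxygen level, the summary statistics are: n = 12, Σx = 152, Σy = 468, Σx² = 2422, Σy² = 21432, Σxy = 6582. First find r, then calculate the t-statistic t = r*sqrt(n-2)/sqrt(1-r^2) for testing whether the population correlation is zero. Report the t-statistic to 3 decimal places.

Numerator: nΣxy − (Σx)(Σy) = 12·6582 − (152)(468) = 7848
Denominator: √[(nΣx²−(Σx)²)(nΣy²−(Σy)²)]
  nΣx²−(Σx)² = 12·2422 − 23104 = 5960;  nΣy²−(Σy)² = 12·21432 − 219024 = 38160
  √(5960·38160) = √227433600 = 15080.9018
r = 7848 / 15080.9018 = 0.5204
t = r·√(n−2)/√(1−r²) = 0.5204·√10 / √(1−0.270816) = 1.645649 / 0.853923 = 1.927

1.927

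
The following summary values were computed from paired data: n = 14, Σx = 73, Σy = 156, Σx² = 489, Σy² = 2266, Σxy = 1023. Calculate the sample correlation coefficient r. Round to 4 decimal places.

S_xy = nΣxy − ΣxΣy = 14·1023 − 73·156 = 14322 − 11388 = 2934
S_xx = nΣx² − (Σx)² = 14·489 − 73² = 6846 − 5329 = 1517
S_yy = nΣy² − (Σy)² = 14·2266 − 156² = 31724 − 24336 = 7388
r = S_xy / √(S_xx·S_yy) = 2934 / √(1517·7388) = 2934 / √11207596 = 2934 / 3347.7748 = 0.8764

0.8764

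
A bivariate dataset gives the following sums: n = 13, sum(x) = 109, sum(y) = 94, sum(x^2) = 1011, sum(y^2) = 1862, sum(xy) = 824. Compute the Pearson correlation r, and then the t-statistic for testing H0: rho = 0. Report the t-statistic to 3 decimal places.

0.353

S_xy = nΣxy − ΣxΣy = 13·824 − 109·94 = 10712 − 10246 = 466
S_xx = nΣx² − (Σx)² = 13·1011 − 109² = 13143 − 11881 = 1262
S_yy = nΣy² − (Σy)² = 13·1862 − 94² = 24206 − 8836 = 15370
r = S_xy / √(S_xx·S_yy) = 466 / √(1262·15370) = 466 / √19396940 = 466 / 4404.1957 = 0.1058
t = r·√(n−2)/√(1−r²) = 0.1058·√11 / √(1−0.011194) = 0.350899 / 0.994387 = 0.353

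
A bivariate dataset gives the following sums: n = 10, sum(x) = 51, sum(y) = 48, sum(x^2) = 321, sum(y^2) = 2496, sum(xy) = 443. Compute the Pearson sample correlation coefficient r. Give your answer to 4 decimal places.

Numerator: nΣxy − (Σx)(Σy) = 10·443 − (51)(48) = 1982
Denominator: √[(nΣx²−(Σx)²)(nΣy²−(Σy)²)]
  nΣx²−(Σx)² = 10·321 − 2601 = 609;  nΣy²−(Σy)² = 10·2496 − 2304 = 22656
  √(609·22656) = √13797504 = 3714.4992
r = 1982 / 3714.4992 = 0.5336

0.5336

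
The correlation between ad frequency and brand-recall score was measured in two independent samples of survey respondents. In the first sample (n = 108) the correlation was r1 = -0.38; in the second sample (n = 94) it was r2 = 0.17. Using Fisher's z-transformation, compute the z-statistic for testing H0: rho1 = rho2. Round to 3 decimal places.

z1 = atanh(-0.38) = -0.400060,  z2 = atanh(0.17) = 0.171667
SE = √(1/(n1−3) + 1/(n2−3)) = √(1/105 + 1/91) = √(0.0095238 + 0.0109890) = √0.0205128 = 0.143223
z = (z1 − z2)/SE = (-0.400060 − 0.171667) / 0.143223 = -0.571727 / 0.143223 = -3.992

-3.992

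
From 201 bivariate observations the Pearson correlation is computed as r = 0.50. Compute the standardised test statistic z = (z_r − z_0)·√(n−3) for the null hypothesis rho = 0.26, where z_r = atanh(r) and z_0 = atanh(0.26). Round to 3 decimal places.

3.985

z_r = atanh(0.50) = 0.549306,  z_0 = atanh(0.26) = 0.266108
SE = 1/√(n−3) = 1/√198 = 0.071067
z = (z_r − z_0)/SE = (0.549306 − 0.266108) / 0.071067 = 0.283198 / 0.071067 = 3.985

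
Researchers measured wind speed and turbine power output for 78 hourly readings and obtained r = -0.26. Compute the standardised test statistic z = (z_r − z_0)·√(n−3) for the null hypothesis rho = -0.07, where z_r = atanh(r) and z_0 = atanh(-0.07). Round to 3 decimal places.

Fisher z: atanh(-0.26) = -0.266108, atanh(-0.07) = -0.070115
z = (z_r − z_0)·√(n−3) = (-0.266108 − (-0.070115))·√75 = -0.195993 · 8.660254 = -1.697

-1.697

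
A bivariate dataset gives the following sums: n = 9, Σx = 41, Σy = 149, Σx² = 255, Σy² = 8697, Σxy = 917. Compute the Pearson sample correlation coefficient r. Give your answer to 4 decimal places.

Numerator: nΣxy − (Σx)(Σy) = 9·917 − (41)(149) = 2144
Denominator: √[(nΣx²−(Σx)²)(nΣy²−(Σy)²)]
  nΣx²−(Σx)² = 9·255 − 1681 = 614;  nΣy²−(Σy)² = 9·8697 − 22201 = 56072
  √(614·56072) = √34428208 = 5867.5555
r = 2144 / 5867.5555 = 0.3654

0.3654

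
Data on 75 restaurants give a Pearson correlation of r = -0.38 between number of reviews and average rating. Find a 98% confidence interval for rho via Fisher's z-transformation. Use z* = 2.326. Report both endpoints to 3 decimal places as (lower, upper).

z_r = atanh(-0.38) = -0.400060;  SE = 1/√(n−3) = 1/√72 = 0.117851
z-limits: -0.400060 ± 2.326·0.117851 = -0.400060 ± 0.274121 = [-0.674181, -0.125939]
ρ-limits: (tanh -0.674181, tanh -0.125939) = (-0.588, -0.125)

(-0.588, -0.125)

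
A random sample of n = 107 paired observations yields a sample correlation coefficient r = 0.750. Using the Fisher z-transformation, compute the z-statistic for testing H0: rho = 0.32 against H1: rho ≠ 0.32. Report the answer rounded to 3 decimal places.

6.540

z_r = atanh(0.750) = 0.972955,  z_0 = atanh(0.32) = 0.331647
SE = 1/√(n−3) = 1/√104 = 0.098058
z = (z_r − z_0)/SE = (0.972955 − 0.331647) / 0.098058 = 0.641308 / 0.098058 = 6.540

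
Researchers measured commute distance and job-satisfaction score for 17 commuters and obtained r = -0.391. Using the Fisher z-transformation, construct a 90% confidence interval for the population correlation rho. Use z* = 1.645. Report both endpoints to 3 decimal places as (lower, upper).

(-0.692, 0.027)

Fisher z: z_r = atanh(r) = ½·ln((1+(-0.391))/(1−(-0.391))) = -0.412980
SE(z) = 1/√(n−3) = 1/√14 = 0.267261
90% ⇒ z* = 1.645; margin = 1.645·0.267261 = 0.439644
CI on z-scale: (-0.852624, 0.026664)
Back-transform: tanh(-0.852624) = -0.692438, tanh(0.026664) = 0.026658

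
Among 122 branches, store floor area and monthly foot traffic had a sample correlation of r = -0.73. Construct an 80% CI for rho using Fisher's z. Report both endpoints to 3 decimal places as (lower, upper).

z_r = atanh(-0.73) = -0.928727;  SE = 1/√(n−3) = 1/√119 = 0.091670
z-limits: -0.928727 ± 1.282·0.091670 = -0.928727 ± 0.117521 = [-1.046248, -0.811206]
ρ-limits: (tanh -1.046248, tanh -0.811206) = (-0.780, -0.670)

(-0.780, -0.670)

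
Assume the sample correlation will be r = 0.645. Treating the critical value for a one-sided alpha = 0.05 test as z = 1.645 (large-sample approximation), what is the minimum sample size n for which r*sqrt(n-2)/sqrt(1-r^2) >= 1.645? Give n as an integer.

Need r·√(n−2)/√(1−r²) ≥ 1.645
√(n−2) ≥ 1.645·√(1−0.416025) / 0.645 = 1.645·0.764183 / 0.645 = 1.9490
n−2 ≥ 3.7986  ⇒  n ≥ 5.7986
Smallest integer n = 6

6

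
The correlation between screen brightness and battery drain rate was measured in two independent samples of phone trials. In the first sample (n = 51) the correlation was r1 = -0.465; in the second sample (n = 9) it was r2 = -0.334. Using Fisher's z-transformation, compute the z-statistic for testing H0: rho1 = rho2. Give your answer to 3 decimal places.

z1 = atanh(-0.465) = -0.503672,  z2 = atanh(-0.334) = -0.347324
SE = √(1/(n1−3) + 1/(n2−3)) = √(1/48 + 1/6) = √(0.0208333 + 0.1666667) = √0.1875000 = 0.433013
z = (z1 − z2)/SE = (-0.503672 − (-0.347324)) / 0.433013 = -0.156348 / 0.433013 = -0.361

-0.361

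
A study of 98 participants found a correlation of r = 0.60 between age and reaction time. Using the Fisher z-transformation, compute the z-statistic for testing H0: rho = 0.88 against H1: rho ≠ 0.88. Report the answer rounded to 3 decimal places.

-6.653

z_r = atanh(0.60) = 0.693147,  z_0 = atanh(0.88) = 1.375768
SE = 1/√(n−3) = 1/√95 = 0.102598
z = (z_r − z_0)/SE = (0.693147 − 1.375768) / 0.102598 = -0.682621 / 0.102598 = -6.653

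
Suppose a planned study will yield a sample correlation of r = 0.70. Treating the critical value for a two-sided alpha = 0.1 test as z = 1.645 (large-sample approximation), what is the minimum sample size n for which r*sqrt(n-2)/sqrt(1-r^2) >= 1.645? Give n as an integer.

5

Need r·√(n−2)/√(1−r²) ≥ 1.645
√(n−2) ≥ 1.645·√(1−0.4900) / 0.70 = 1.645·0.714143 / 0.70 = 1.6782
n−2 ≥ 2.8164  ⇒  n ≥ 4.8164
Smallest integer n = 5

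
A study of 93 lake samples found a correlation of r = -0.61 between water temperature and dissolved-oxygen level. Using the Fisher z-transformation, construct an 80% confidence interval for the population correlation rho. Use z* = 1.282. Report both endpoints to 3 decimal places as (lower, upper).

z_r = atanh(-0.61) = -0.708921;  SE = 1/√(n−3) = 1/√90 = 0.105409
z-limits: -0.708921 ± 1.282·0.105409 = -0.708921 ± 0.135134 = [-0.844055, -0.573787]
ρ-limits: (tanh -0.844055, tanh -0.573787) = (-0.688, -0.518)

(-0.688, -0.518)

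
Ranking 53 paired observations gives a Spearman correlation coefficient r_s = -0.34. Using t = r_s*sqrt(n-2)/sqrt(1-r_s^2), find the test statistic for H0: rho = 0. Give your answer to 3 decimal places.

-2.582

t = r_s·√(n−2) / √(1−r_s²) with r_s = -0.34, n = 53
  = -0.34·√51 / √(1 − 0.1156)
  = -0.34·7.141428 / 0.940425
  = -2.428086 / 0.940425 = -2.582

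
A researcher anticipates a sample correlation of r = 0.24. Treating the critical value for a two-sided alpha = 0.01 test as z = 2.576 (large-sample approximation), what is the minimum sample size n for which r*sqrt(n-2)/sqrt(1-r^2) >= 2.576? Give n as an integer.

Need r·√(n−2)/√(1−r²) ≥ 2.576
√(n−2) ≥ 2.576·√(1−0.0576) / 0.24 = 2.576·0.970773 / 0.24 = 10.4196
n−2 ≥ 108.5681  ⇒  n ≥ 110.5681
Smallest integer n = 111

111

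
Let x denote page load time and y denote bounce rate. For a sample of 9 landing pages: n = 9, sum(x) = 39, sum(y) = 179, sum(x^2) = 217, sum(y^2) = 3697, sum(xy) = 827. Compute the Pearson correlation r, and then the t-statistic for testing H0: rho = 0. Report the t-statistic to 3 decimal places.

2.165

S_xy = nΣxy − ΣxΣy = 9·827 − 39·179 = 7443 − 6981 = 462
S_xx = nΣx² − (Σx)² = 9·217 − 39² = 1953 − 1521 = 432
S_yy = nΣy² − (Σy)² = 9·3697 − 179² = 33273 − 32041 = 1232
r = S_xy / √(S_xx·S_yy) = 462 / √(432·1232) = 462 / √532224 = 462 / 729.5368 = 0.6333
t = r·√(n−2)/√(1−r²) = 0.6333·√7 / √(1−0.401069) = 1.675554 / 0.773906 = 2.165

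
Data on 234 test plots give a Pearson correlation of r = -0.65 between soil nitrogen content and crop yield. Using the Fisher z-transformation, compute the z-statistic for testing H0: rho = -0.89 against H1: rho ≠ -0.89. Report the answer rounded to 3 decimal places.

Fisher z: atanh(-0.65) = -0.775299, atanh(-0.89) = -1.421926
z = (z_r − z_0)·√(n−3) = (-0.775299 − (-1.421926))·√231 = 0.646627 · 15.198684 = 9.828

9.828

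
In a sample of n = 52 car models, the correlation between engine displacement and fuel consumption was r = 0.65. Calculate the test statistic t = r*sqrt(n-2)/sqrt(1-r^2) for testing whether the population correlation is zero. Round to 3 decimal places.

t = r·√(n−2) / √(1−r²) with r = 0.65, n = 52
  = 0.65·√50 / √(1 − 0.4225)
  = 0.65·7.071068 / 0.759934
  = 4.596194 / 0.759934 = 6.048

6.048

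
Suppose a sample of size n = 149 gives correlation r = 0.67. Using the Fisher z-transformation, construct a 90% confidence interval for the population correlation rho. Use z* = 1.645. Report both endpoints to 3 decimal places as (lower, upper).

Fisher z: z_r = atanh(r) = ½·ln((1+0.67)/(1−0.67)) = 0.810743
SE(z) = 1/√(n−3) = 1/√146 = 0.082761
90% ⇒ z* = 1.645; margin = 1.645·0.082761 = 0.136142
CI on z-scale: (0.674601, 0.946885)
Back-transform: tanh(0.674601) = 0.587998, tanh(0.946885) = 0.738370

(0.588, 0.738)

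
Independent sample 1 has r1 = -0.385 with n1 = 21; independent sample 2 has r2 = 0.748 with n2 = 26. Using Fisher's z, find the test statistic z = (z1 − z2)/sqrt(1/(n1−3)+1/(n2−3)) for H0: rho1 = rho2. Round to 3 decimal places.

-4.367

Fisher z-transforms: z1 = atanh(-0.385) = -0.405917, z2 = atanh(0.748) = 0.968399; difference d = -1.374316
Var(d) = 1/18 + 1/23 = 0.0555556 + 0.0434783 = 0.0990339
z = d/√Var(d) = -1.374316 / √0.0990339 = -1.374316 / 0.314697 = -4.367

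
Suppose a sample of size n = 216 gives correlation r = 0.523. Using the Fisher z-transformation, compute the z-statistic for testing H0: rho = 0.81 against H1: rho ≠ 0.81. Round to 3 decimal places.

Fisher z: atanh(0.523) = 0.580460, atanh(0.81) = 1.127029
z = (z_r − z_0)·√(n−3) = (0.580460 − 1.127029)·√213 = -0.546569 · 14.594520 = -7.977

-7.977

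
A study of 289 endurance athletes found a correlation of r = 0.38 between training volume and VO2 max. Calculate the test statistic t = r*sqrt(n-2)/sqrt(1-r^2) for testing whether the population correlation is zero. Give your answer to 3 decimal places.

t = r·√(n−2) / √(1−r²) with r = 0.38, n = 289
  = 0.38·√287 / √(1 − 0.1444)
  = 0.38·16.941074 / 0.924986
  = 6.437608 / 0.924986 = 6.960

6.960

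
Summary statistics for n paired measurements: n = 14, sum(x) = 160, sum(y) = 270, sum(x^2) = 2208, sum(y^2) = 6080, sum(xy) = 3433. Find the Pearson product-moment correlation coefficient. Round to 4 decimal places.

0.6035

Numerator: nΣxy − (Σx)(Σy) = 14·3433 − (160)(270) = 4862
Denominator: √[(nΣx²−(Σx)²)(nΣy²−(Σy)²)]
  nΣx²−(Σx)² = 14·2208 − 25600 = 5312;  nΣy²−(Σy)² = 14·6080 − 72900 = 12220
  √(5312·12220) = √64912640 = 8056.8381
r = 4862 / 8056.8381 = 0.6035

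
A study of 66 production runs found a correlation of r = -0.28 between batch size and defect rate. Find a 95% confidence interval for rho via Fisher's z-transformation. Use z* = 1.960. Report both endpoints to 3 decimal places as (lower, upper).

z_r = atanh(-0.28) = -0.287682;  SE = 1/√(n−3) = 1/√63 = 0.125988
z-limits: -0.287682 ± 1.960·0.125988 = -0.287682 ± 0.246936 = [-0.534618, -0.040746]
ρ-limits: (tanh -0.534618, tanh -0.040746) = (-0.489, -0.041)

(-0.489, -0.041)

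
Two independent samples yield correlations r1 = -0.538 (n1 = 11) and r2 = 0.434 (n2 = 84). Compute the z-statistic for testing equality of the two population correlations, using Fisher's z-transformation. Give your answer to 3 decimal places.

Fisher z-transforms: z1 = atanh(-0.538) = -0.601337, z2 = atanh(0.434) = 0.464814; difference d = -1.066151
Var(d) = 1/8 + 1/81 = 0.1250000 + 0.0123457 = 0.1373457
z = d/√Var(d) = -1.066151 / √0.1373457 = -1.066151 / 0.370602 = -2.877

-2.877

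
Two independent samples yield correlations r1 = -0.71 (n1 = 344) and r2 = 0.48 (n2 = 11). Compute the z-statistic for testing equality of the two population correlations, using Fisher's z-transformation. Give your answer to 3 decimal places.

z1 = atanh(-0.71) = -0.887184,  z2 = atanh(0.48) = 0.522984
SE = √(1/(n1−3) + 1/(n2−3)) = √(1/341 + 1/8) = √(0.0029326 + 0.1250000) = √0.1279326 = 0.357677
z = (z1 − z2)/SE = (-0.887184 − 0.522984) / 0.357677 = -1.410168 / 0.357677 = -3.943

-3.943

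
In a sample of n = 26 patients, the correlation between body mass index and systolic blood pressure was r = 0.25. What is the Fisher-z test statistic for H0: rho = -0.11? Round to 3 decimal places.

Fisher z: atanh(0.25) = 0.255413, atanh(-0.11) = -0.110447
z = (z_r − z_0)·√(n−3) = (0.255413 − (-0.110447))·√23 = 0.365860 · 4.795832 = 1.755

1.755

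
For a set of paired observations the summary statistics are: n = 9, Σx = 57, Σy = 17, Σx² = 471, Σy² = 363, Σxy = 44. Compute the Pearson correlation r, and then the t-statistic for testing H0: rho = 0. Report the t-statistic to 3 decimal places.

S_xy = nΣxy − ΣxΣy = 9·44 − 57·17 = 396 − 969 = -573
S_xx = nΣx² − (Σx)² = 9·471 − 57² = 4239 − 3249 = 990
S_yy = nΣy² − (Σy)² = 9·363 − 17² = 3267 − 289 = 2978
r = S_xy / √(S_xx·S_yy) = -573 / √(990·2978) = -573 / √2948220 = -573 / 1717.0381 = -0.3337
t = r·√(n−2)/√(1−r²) = -0.3337·√7 / √(1−0.111356) = -0.882887 / 0.942679 = -0.937

-0.937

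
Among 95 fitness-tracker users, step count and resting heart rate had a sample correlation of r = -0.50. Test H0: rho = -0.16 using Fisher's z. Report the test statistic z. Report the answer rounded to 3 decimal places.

-3.721

Fisher z: atanh(-0.50) = -0.549306, atanh(-0.16) = -0.161387
z = (z_r − z_0)·√(n−3) = (-0.549306 − (-0.161387))·√92 = -0.387919 · 9.591663 = -3.721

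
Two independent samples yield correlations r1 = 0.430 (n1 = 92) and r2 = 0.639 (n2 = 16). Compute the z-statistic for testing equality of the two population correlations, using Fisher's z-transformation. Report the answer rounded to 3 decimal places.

z1 = atanh(0.430) = 0.459897,  z2 = atanh(0.639) = 0.756482
SE = √(1/(n1−3) + 1/(n2−3)) = √(1/89 + 1/13) = √(0.0112360 + 0.0769231) = √0.0881591 = 0.296916
z = (z1 − z2)/SE = (0.459897 − 0.756482) / 0.296916 = -0.296585 / 0.296916 = -0.999

-0.999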